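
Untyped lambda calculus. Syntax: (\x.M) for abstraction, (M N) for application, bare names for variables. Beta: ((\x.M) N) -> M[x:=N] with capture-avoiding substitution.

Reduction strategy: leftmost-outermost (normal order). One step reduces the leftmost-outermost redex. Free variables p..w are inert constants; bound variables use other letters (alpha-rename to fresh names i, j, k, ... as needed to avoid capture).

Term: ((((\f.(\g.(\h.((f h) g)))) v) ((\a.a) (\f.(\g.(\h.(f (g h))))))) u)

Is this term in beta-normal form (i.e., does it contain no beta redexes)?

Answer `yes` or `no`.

Term: ((((\f.(\g.(\h.((f h) g)))) v) ((\a.a) (\f.(\g.(\h.(f (g h))))))) u)
Found 2 beta redex(es).

Answer: no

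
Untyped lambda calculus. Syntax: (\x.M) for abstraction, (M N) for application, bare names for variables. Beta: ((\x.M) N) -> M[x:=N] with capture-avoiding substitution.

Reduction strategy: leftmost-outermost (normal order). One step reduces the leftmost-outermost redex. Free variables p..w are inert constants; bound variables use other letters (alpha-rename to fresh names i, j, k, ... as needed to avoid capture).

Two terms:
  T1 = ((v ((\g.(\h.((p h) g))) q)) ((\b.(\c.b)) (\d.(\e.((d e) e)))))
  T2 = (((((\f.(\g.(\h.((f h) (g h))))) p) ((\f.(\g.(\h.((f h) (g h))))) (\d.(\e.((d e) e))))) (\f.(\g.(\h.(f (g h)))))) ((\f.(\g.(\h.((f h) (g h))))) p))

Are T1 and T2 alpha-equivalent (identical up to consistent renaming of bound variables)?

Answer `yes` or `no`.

Answer: no

Derivation:
Term 1: ((v ((\g.(\h.((p h) g))) q)) ((\b.(\c.b)) (\d.(\e.((d e) e)))))
Term 2: (((((\f.(\g.(\h.((f h) (g h))))) p) ((\f.(\g.(\h.((f h) (g h))))) (\d.(\e.((d e) e))))) (\f.(\g.(\h.(f (g h)))))) ((\f.(\g.(\h.((f h) (g h))))) p))
Alpha-equivalence: compare structure up to binder renaming.
Result: False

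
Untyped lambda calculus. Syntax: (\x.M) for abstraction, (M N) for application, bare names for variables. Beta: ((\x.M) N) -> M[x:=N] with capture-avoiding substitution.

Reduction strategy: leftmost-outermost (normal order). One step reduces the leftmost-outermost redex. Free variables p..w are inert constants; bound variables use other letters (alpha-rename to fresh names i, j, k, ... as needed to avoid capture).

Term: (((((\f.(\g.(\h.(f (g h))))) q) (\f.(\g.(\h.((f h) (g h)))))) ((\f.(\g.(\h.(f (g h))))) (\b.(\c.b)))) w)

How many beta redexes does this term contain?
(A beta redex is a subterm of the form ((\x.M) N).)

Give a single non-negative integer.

Answer: 2

Derivation:
Term: (((((\f.(\g.(\h.(f (g h))))) q) (\f.(\g.(\h.((f h) (g h)))))) ((\f.(\g.(\h.(f (g h))))) (\b.(\c.b)))) w)
  Redex: ((\f.(\g.(\h.(f (g h))))) q)
  Redex: ((\f.(\g.(\h.(f (g h))))) (\b.(\c.b)))
Total redexes: 2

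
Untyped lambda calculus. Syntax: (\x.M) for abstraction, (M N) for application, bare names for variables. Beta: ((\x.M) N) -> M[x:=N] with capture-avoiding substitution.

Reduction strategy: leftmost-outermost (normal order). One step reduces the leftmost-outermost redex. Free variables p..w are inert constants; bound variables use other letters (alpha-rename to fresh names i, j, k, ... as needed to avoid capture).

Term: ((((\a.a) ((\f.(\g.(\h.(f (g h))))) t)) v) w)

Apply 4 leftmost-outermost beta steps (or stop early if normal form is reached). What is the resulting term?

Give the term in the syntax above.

Step 0: ((((\a.a) ((\f.(\g.(\h.(f (g h))))) t)) v) w)
Step 1: ((((\f.(\g.(\h.(f (g h))))) t) v) w)
Step 2: (((\g.(\h.(t (g h)))) v) w)
Step 3: ((\h.(t (v h))) w)
Step 4: (t (v w))

Answer: (t (v w))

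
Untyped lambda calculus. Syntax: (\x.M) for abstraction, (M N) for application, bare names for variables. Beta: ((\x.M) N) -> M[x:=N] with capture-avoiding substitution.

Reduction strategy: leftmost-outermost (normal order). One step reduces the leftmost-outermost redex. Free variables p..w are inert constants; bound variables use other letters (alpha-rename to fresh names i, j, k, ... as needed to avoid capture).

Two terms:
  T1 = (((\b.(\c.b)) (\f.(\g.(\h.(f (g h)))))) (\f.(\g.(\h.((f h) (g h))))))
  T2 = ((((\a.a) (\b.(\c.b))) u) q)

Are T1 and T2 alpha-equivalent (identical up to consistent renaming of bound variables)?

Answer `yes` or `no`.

Term 1: (((\b.(\c.b)) (\f.(\g.(\h.(f (g h)))))) (\f.(\g.(\h.((f h) (g h))))))
Term 2: ((((\a.a) (\b.(\c.b))) u) q)
Alpha-equivalence: compare structure up to binder renaming.
Result: False

Answer: no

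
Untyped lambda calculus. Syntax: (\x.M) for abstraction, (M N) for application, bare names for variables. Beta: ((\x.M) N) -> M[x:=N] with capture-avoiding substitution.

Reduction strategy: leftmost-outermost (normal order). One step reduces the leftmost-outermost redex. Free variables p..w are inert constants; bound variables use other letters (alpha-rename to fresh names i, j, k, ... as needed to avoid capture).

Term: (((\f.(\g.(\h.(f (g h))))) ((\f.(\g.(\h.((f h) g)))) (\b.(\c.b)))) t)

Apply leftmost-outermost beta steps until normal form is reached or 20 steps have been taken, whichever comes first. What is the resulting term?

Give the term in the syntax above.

Answer: (\h.(\i.i))

Derivation:
Step 0: (((\f.(\g.(\h.(f (g h))))) ((\f.(\g.(\h.((f h) g)))) (\b.(\c.b)))) t)
Step 1: ((\g.(\h.(((\f.(\g.(\h.((f h) g)))) (\b.(\c.b))) (g h)))) t)
Step 2: (\h.(((\f.(\g.(\h.((f h) g)))) (\b.(\c.b))) (t h)))
Step 3: (\h.((\g.(\h.(((\b.(\c.b)) h) g))) (t h)))
Step 4: (\h.(\i.(((\b.(\c.b)) i) (t h))))
Step 5: (\h.(\i.((\c.i) (t h))))
Step 6: (\h.(\i.i))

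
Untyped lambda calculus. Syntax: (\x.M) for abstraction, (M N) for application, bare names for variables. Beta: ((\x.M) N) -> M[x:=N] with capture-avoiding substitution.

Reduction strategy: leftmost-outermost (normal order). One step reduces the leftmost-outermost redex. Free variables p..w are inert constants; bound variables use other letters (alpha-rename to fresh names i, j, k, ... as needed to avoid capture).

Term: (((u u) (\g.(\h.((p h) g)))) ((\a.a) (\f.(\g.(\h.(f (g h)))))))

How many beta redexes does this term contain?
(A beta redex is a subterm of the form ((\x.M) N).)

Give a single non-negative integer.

Term: (((u u) (\g.(\h.((p h) g)))) ((\a.a) (\f.(\g.(\h.(f (g h)))))))
  Redex: ((\a.a) (\f.(\g.(\h.(f (g h))))))
Total redexes: 1

Answer: 1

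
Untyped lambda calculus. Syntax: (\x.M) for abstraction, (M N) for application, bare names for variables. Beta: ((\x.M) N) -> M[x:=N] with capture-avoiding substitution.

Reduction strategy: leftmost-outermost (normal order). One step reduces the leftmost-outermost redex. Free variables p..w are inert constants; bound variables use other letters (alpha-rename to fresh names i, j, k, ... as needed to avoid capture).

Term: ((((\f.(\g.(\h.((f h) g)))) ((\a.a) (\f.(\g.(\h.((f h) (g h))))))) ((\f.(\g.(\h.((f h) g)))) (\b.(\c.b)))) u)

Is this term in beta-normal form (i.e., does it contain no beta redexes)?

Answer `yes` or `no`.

Term: ((((\f.(\g.(\h.((f h) g)))) ((\a.a) (\f.(\g.(\h.((f h) (g h))))))) ((\f.(\g.(\h.((f h) g)))) (\b.(\c.b)))) u)
Found 3 beta redex(es).

Answer: no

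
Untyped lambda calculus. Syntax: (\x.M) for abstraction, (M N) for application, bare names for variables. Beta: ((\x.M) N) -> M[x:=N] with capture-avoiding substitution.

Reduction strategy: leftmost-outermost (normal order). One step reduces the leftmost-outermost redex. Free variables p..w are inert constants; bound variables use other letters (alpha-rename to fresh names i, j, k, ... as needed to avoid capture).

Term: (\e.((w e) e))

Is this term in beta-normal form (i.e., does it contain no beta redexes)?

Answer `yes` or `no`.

Term: (\e.((w e) e))
No beta redexes found.

Answer: yes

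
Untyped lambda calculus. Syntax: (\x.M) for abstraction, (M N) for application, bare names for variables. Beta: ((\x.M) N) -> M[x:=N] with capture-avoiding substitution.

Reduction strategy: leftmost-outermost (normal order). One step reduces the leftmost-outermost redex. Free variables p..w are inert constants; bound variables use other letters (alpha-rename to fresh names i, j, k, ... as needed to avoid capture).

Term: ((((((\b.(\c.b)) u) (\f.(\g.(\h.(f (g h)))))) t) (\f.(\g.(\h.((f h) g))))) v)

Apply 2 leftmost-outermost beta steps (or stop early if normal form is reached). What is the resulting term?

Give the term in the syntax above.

Answer: (((u t) (\f.(\g.(\h.((f h) g))))) v)

Derivation:
Step 0: ((((((\b.(\c.b)) u) (\f.(\g.(\h.(f (g h)))))) t) (\f.(\g.(\h.((f h) g))))) v)
Step 1: (((((\c.u) (\f.(\g.(\h.(f (g h)))))) t) (\f.(\g.(\h.((f h) g))))) v)
Step 2: (((u t) (\f.(\g.(\h.((f h) g))))) v)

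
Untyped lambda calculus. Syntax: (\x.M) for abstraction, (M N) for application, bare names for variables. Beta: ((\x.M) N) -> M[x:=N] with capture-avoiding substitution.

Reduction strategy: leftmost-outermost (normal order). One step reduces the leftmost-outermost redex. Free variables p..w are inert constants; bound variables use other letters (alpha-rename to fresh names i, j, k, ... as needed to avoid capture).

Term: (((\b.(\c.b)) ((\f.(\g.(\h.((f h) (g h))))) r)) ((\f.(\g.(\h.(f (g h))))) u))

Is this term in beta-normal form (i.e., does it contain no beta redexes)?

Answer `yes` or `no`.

Term: (((\b.(\c.b)) ((\f.(\g.(\h.((f h) (g h))))) r)) ((\f.(\g.(\h.(f (g h))))) u))
Found 3 beta redex(es).

Answer: no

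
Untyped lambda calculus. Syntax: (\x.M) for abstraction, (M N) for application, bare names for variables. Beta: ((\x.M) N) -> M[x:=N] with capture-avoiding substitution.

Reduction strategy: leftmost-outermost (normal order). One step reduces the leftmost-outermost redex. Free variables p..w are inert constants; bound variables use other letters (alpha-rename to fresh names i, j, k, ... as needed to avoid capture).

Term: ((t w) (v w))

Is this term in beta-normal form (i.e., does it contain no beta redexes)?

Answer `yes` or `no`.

Answer: yes

Derivation:
Term: ((t w) (v w))
No beta redexes found.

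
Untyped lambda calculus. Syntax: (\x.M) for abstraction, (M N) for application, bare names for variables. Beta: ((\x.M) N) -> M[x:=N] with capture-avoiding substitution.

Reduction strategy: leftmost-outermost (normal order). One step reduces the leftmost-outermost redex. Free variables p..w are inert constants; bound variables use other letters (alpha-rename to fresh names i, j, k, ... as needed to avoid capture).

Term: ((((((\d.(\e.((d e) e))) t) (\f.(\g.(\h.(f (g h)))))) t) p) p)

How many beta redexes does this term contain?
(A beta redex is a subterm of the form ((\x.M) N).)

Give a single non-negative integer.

Answer: 1

Derivation:
Term: ((((((\d.(\e.((d e) e))) t) (\f.(\g.(\h.(f (g h)))))) t) p) p)
  Redex: ((\d.(\e.((d e) e))) t)
Total redexes: 1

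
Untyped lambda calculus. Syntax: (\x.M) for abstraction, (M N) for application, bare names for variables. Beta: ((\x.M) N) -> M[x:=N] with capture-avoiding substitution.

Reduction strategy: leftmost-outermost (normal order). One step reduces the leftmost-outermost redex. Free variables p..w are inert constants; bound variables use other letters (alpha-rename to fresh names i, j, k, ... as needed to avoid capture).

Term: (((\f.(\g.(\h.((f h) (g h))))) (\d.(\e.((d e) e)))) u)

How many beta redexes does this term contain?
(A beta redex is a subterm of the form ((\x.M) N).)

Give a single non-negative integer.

Answer: 1

Derivation:
Term: (((\f.(\g.(\h.((f h) (g h))))) (\d.(\e.((d e) e)))) u)
  Redex: ((\f.(\g.(\h.((f h) (g h))))) (\d.(\e.((d e) e))))
Total redexes: 1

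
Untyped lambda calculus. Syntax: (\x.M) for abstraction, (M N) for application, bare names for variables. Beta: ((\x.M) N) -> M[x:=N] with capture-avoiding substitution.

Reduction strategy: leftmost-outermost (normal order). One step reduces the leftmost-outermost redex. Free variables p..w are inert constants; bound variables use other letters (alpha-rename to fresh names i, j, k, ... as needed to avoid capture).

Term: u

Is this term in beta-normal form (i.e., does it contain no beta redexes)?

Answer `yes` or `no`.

Term: u
No beta redexes found.

Answer: yes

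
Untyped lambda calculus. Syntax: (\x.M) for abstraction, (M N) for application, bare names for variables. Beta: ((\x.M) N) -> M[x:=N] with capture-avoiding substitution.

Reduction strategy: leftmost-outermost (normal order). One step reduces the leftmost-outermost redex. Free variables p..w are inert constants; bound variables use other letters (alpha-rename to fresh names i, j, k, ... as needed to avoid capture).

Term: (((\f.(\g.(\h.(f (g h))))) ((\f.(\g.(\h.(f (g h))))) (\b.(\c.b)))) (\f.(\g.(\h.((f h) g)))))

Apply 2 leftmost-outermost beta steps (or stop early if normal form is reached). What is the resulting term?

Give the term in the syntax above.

Step 0: (((\f.(\g.(\h.(f (g h))))) ((\f.(\g.(\h.(f (g h))))) (\b.(\c.b)))) (\f.(\g.(\h.((f h) g)))))
Step 1: ((\g.(\h.(((\f.(\g.(\h.(f (g h))))) (\b.(\c.b))) (g h)))) (\f.(\g.(\h.((f h) g)))))
Step 2: (\h.(((\f.(\g.(\h.(f (g h))))) (\b.(\c.b))) ((\f.(\g.(\h.((f h) g)))) h)))

Answer: (\h.(((\f.(\g.(\h.(f (g h))))) (\b.(\c.b))) ((\f.(\g.(\h.((f h) g)))) h)))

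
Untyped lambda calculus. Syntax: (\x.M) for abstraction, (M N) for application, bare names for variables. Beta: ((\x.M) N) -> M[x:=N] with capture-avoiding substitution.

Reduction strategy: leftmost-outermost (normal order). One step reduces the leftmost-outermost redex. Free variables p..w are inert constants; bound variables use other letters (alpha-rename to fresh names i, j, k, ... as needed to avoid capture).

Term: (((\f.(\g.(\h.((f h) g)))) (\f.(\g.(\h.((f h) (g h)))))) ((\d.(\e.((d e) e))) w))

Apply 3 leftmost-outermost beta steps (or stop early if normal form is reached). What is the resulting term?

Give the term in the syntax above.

Step 0: (((\f.(\g.(\h.((f h) g)))) (\f.(\g.(\h.((f h) (g h)))))) ((\d.(\e.((d e) e))) w))
Step 1: ((\g.(\h.(((\f.(\g.(\h.((f h) (g h))))) h) g))) ((\d.(\e.((d e) e))) w))
Step 2: (\h.(((\f.(\g.(\h.((f h) (g h))))) h) ((\d.(\e.((d e) e))) w)))
Step 3: (\h.((\g.(\i.((h i) (g i)))) ((\d.(\e.((d e) e))) w)))

Answer: (\h.((\g.(\i.((h i) (g i)))) ((\d.(\e.((d e) e))) w)))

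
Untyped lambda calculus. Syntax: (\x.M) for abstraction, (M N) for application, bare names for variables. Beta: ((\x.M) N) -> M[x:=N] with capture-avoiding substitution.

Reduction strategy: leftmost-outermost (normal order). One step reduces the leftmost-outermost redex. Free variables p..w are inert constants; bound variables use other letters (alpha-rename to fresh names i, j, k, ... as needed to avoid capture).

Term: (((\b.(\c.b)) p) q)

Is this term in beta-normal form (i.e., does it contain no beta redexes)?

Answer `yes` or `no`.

Term: (((\b.(\c.b)) p) q)
Found 1 beta redex(es).

Answer: no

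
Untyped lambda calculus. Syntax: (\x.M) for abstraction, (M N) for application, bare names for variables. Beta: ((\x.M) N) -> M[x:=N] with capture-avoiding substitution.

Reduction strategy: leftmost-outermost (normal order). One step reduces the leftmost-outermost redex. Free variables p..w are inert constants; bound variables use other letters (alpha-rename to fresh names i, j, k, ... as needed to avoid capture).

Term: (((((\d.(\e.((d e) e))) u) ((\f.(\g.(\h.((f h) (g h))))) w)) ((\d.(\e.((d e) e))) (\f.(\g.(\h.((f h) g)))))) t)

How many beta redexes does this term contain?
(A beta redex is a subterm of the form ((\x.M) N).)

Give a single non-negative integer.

Term: (((((\d.(\e.((d e) e))) u) ((\f.(\g.(\h.((f h) (g h))))) w)) ((\d.(\e.((d e) e))) (\f.(\g.(\h.((f h) g)))))) t)
  Redex: ((\d.(\e.((d e) e))) u)
  Redex: ((\f.(\g.(\h.((f h) (g h))))) w)
  Redex: ((\d.(\e.((d e) e))) (\f.(\g.(\h.((f h) g)))))
Total redexes: 3

Answer: 3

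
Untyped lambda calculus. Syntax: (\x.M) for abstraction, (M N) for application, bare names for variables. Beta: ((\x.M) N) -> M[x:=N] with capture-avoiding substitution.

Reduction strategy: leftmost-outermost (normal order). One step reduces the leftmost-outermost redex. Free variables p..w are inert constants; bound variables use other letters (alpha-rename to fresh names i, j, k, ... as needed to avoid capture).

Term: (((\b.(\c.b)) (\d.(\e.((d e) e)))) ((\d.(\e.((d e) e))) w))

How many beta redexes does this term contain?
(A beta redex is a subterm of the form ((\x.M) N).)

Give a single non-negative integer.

Term: (((\b.(\c.b)) (\d.(\e.((d e) e)))) ((\d.(\e.((d e) e))) w))
  Redex: ((\b.(\c.b)) (\d.(\e.((d e) e))))
  Redex: ((\d.(\e.((d e) e))) w)
Total redexes: 2

Answer: 2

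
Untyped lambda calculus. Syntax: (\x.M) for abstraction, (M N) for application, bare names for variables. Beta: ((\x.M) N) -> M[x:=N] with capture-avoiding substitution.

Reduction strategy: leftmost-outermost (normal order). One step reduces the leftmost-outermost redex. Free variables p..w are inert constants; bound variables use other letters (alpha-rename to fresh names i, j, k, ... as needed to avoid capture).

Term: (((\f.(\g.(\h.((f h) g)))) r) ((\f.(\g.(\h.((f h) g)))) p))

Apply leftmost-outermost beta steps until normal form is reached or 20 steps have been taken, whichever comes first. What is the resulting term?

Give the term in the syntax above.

Answer: (\h.((r h) (\g.(\h.((p h) g)))))

Derivation:
Step 0: (((\f.(\g.(\h.((f h) g)))) r) ((\f.(\g.(\h.((f h) g)))) p))
Step 1: ((\g.(\h.((r h) g))) ((\f.(\g.(\h.((f h) g)))) p))
Step 2: (\h.((r h) ((\f.(\g.(\h.((f h) g)))) p)))
Step 3: (\h.((r h) (\g.(\h.((p h) g)))))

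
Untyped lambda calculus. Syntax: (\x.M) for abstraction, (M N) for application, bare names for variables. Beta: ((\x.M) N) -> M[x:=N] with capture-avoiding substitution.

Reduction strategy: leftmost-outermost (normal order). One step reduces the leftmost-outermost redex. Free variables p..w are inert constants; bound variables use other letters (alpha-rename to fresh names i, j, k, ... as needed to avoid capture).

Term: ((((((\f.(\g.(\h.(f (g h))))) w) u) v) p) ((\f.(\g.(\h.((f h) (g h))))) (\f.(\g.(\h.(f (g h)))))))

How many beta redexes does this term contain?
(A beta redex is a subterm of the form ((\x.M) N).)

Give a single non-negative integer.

Answer: 2

Derivation:
Term: ((((((\f.(\g.(\h.(f (g h))))) w) u) v) p) ((\f.(\g.(\h.((f h) (g h))))) (\f.(\g.(\h.(f (g h)))))))
  Redex: ((\f.(\g.(\h.(f (g h))))) w)
  Redex: ((\f.(\g.(\h.((f h) (g h))))) (\f.(\g.(\h.(f (g h))))))
Total redexes: 2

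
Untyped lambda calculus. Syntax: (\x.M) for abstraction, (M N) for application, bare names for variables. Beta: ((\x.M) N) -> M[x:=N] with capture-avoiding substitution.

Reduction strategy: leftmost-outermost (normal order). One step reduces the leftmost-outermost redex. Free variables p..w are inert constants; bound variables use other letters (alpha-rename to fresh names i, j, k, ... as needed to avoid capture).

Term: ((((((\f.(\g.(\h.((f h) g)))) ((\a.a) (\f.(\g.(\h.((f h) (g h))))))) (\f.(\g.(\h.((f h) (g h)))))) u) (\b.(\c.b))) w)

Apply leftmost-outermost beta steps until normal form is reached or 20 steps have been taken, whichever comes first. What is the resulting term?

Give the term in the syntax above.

Step 0: ((((((\f.(\g.(\h.((f h) g)))) ((\a.a) (\f.(\g.(\h.((f h) (g h))))))) (\f.(\g.(\h.((f h) (g h)))))) u) (\b.(\c.b))) w)
Step 1: (((((\g.(\h.((((\a.a) (\f.(\g.(\h.((f h) (g h)))))) h) g))) (\f.(\g.(\h.((f h) (g h)))))) u) (\b.(\c.b))) w)
Step 2: ((((\h.((((\a.a) (\f.(\g.(\h.((f h) (g h)))))) h) (\f.(\g.(\h.((f h) (g h))))))) u) (\b.(\c.b))) w)
Step 3: ((((((\a.a) (\f.(\g.(\h.((f h) (g h)))))) u) (\f.(\g.(\h.((f h) (g h)))))) (\b.(\c.b))) w)
Step 4: (((((\f.(\g.(\h.((f h) (g h))))) u) (\f.(\g.(\h.((f h) (g h)))))) (\b.(\c.b))) w)
Step 5: ((((\g.(\h.((u h) (g h)))) (\f.(\g.(\h.((f h) (g h)))))) (\b.(\c.b))) w)
Step 6: (((\h.((u h) ((\f.(\g.(\h.((f h) (g h))))) h))) (\b.(\c.b))) w)
Step 7: (((u (\b.(\c.b))) ((\f.(\g.(\h.((f h) (g h))))) (\b.(\c.b)))) w)
Step 8: (((u (\b.(\c.b))) (\g.(\h.(((\b.(\c.b)) h) (g h))))) w)
Step 9: (((u (\b.(\c.b))) (\g.(\h.((\c.h) (g h))))) w)
Step 10: (((u (\b.(\c.b))) (\g.(\h.h))) w)

Answer: (((u (\b.(\c.b))) (\g.(\h.h))) w)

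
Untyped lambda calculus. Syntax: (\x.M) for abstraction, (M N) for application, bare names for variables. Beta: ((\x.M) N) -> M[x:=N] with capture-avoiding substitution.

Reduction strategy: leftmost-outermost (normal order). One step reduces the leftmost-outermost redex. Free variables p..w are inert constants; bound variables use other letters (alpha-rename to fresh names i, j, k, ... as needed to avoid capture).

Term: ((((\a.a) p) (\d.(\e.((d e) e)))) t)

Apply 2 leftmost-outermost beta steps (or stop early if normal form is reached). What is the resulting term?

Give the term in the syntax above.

Step 0: ((((\a.a) p) (\d.(\e.((d e) e)))) t)
Step 1: ((p (\d.(\e.((d e) e)))) t)
Step 2: (normal form reached)

Answer: ((p (\d.(\e.((d e) e)))) t)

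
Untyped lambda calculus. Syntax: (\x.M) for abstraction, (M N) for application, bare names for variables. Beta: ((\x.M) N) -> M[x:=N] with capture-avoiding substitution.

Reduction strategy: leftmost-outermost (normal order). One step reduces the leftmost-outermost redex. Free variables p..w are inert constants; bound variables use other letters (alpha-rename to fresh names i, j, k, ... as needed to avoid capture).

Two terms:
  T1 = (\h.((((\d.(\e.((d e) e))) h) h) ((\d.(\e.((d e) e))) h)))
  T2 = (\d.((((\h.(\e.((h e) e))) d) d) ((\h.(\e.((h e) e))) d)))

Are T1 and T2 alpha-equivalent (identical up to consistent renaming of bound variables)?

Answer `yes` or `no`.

Answer: yes

Derivation:
Term 1: (\h.((((\d.(\e.((d e) e))) h) h) ((\d.(\e.((d e) e))) h)))
Term 2: (\d.((((\h.(\e.((h e) e))) d) d) ((\h.(\e.((h e) e))) d)))
Alpha-equivalence: compare structure up to binder renaming.
Result: True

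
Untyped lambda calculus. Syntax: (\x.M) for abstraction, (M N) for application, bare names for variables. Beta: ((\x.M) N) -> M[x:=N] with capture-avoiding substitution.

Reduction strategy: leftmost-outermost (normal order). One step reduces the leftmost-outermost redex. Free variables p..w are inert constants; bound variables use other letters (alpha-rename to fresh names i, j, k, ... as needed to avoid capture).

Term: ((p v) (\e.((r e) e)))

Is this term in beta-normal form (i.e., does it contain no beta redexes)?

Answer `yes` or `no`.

Answer: yes

Derivation:
Term: ((p v) (\e.((r e) e)))
No beta redexes found.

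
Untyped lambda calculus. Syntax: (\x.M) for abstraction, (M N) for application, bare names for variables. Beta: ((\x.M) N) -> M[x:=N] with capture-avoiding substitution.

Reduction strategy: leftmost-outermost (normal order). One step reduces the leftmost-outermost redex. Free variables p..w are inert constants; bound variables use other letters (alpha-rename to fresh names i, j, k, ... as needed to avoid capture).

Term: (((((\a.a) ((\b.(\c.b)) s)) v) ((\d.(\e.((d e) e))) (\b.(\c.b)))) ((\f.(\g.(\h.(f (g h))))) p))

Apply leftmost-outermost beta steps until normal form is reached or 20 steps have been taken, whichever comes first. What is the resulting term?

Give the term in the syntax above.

Step 0: (((((\a.a) ((\b.(\c.b)) s)) v) ((\d.(\e.((d e) e))) (\b.(\c.b)))) ((\f.(\g.(\h.(f (g h))))) p))
Step 1: (((((\b.(\c.b)) s) v) ((\d.(\e.((d e) e))) (\b.(\c.b)))) ((\f.(\g.(\h.(f (g h))))) p))
Step 2: ((((\c.s) v) ((\d.(\e.((d e) e))) (\b.(\c.b)))) ((\f.(\g.(\h.(f (g h))))) p))
Step 3: ((s ((\d.(\e.((d e) e))) (\b.(\c.b)))) ((\f.(\g.(\h.(f (g h))))) p))
Step 4: ((s (\e.(((\b.(\c.b)) e) e))) ((\f.(\g.(\h.(f (g h))))) p))
Step 5: ((s (\e.((\c.e) e))) ((\f.(\g.(\h.(f (g h))))) p))
Step 6: ((s (\e.e)) ((\f.(\g.(\h.(f (g h))))) p))
Step 7: ((s (\e.e)) (\g.(\h.(p (g h)))))

Answer: ((s (\e.e)) (\g.(\h.(p (g h)))))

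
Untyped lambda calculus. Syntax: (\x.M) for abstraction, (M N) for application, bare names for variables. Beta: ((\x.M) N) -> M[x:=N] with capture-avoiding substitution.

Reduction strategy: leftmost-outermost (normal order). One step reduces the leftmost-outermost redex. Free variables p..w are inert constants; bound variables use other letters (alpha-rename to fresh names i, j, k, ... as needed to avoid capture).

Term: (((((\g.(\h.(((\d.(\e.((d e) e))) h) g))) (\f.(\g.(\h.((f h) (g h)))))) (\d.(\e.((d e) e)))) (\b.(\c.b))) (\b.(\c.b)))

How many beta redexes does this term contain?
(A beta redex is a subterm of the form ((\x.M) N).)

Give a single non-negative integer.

Answer: 2

Derivation:
Term: (((((\g.(\h.(((\d.(\e.((d e) e))) h) g))) (\f.(\g.(\h.((f h) (g h)))))) (\d.(\e.((d e) e)))) (\b.(\c.b))) (\b.(\c.b)))
  Redex: ((\g.(\h.(((\d.(\e.((d e) e))) h) g))) (\f.(\g.(\h.((f h) (g h))))))
  Redex: ((\d.(\e.((d e) e))) h)
Total redexes: 2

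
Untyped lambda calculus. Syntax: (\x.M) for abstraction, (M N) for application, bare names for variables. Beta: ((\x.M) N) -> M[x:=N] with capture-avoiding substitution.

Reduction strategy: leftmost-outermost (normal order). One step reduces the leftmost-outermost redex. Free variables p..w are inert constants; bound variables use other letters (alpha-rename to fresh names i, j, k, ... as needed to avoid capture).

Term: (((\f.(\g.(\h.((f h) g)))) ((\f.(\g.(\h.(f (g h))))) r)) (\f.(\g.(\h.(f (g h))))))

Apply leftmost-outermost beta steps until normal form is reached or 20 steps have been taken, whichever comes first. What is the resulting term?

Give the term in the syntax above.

Answer: (\h.(r (h (\f.(\g.(\h.(f (g h))))))))

Derivation:
Step 0: (((\f.(\g.(\h.((f h) g)))) ((\f.(\g.(\h.(f (g h))))) r)) (\f.(\g.(\h.(f (g h))))))
Step 1: ((\g.(\h.((((\f.(\g.(\h.(f (g h))))) r) h) g))) (\f.(\g.(\h.(f (g h))))))
Step 2: (\h.((((\f.(\g.(\h.(f (g h))))) r) h) (\f.(\g.(\h.(f (g h)))))))
Step 3: (\h.(((\g.(\h.(r (g h)))) h) (\f.(\g.(\h.(f (g h)))))))
Step 4: (\h.((\i.(r (h i))) (\f.(\g.(\h.(f (g h)))))))
Step 5: (\h.(r (h (\f.(\g.(\h.(f (g h))))))))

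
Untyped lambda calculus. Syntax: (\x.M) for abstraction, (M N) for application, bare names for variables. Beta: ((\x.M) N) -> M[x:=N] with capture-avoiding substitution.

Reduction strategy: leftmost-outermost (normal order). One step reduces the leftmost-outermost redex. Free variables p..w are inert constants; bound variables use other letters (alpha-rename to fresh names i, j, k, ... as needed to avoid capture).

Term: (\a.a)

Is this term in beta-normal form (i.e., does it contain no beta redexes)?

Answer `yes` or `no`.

Answer: yes

Derivation:
Term: (\a.a)
No beta redexes found.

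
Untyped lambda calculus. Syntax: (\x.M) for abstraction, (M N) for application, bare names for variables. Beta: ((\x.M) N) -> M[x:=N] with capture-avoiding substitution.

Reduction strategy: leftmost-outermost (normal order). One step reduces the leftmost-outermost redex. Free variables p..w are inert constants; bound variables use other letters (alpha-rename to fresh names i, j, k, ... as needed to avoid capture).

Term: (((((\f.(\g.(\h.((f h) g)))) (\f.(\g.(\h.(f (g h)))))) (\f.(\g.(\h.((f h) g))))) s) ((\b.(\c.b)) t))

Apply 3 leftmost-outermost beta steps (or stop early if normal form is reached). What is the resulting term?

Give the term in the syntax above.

Answer: ((((\f.(\g.(\h.(f (g h))))) s) (\f.(\g.(\h.((f h) g))))) ((\b.(\c.b)) t))

Derivation:
Step 0: (((((\f.(\g.(\h.((f h) g)))) (\f.(\g.(\h.(f (g h)))))) (\f.(\g.(\h.((f h) g))))) s) ((\b.(\c.b)) t))
Step 1: ((((\g.(\h.(((\f.(\g.(\h.(f (g h))))) h) g))) (\f.(\g.(\h.((f h) g))))) s) ((\b.(\c.b)) t))
Step 2: (((\h.(((\f.(\g.(\h.(f (g h))))) h) (\f.(\g.(\h.((f h) g)))))) s) ((\b.(\c.b)) t))
Step 3: ((((\f.(\g.(\h.(f (g h))))) s) (\f.(\g.(\h.((f h) g))))) ((\b.(\c.b)) t))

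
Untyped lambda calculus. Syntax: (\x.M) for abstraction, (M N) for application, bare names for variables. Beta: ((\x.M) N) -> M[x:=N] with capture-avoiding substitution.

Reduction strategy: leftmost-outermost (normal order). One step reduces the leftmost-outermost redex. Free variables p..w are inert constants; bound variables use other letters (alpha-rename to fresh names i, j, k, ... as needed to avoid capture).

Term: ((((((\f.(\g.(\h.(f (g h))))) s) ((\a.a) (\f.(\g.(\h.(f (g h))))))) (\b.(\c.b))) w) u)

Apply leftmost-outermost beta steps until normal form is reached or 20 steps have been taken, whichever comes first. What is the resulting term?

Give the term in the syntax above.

Step 0: ((((((\f.(\g.(\h.(f (g h))))) s) ((\a.a) (\f.(\g.(\h.(f (g h))))))) (\b.(\c.b))) w) u)
Step 1: (((((\g.(\h.(s (g h)))) ((\a.a) (\f.(\g.(\h.(f (g h))))))) (\b.(\c.b))) w) u)
Step 2: ((((\h.(s (((\a.a) (\f.(\g.(\h.(f (g h)))))) h))) (\b.(\c.b))) w) u)
Step 3: (((s (((\a.a) (\f.(\g.(\h.(f (g h)))))) (\b.(\c.b)))) w) u)
Step 4: (((s ((\f.(\g.(\h.(f (g h))))) (\b.(\c.b)))) w) u)
Step 5: (((s (\g.(\h.((\b.(\c.b)) (g h))))) w) u)
Step 6: (((s (\g.(\h.(\c.(g h))))) w) u)

Answer: (((s (\g.(\h.(\c.(g h))))) w) u)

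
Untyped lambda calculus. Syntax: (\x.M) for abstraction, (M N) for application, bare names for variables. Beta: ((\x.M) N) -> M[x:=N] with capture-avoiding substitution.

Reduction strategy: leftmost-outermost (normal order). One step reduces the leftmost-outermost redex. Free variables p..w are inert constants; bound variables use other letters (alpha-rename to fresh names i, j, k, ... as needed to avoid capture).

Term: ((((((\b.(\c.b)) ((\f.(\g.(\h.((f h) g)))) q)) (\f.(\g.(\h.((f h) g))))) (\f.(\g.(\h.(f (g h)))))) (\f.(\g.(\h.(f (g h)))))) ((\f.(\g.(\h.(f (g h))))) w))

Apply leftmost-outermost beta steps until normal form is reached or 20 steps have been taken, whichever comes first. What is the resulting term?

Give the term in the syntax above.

Answer: (((q (\f.(\g.(\h.(f (g h)))))) (\f.(\g.(\h.(f (g h)))))) (\g.(\h.(w (g h)))))

Derivation:
Step 0: ((((((\b.(\c.b)) ((\f.(\g.(\h.((f h) g)))) q)) (\f.(\g.(\h.((f h) g))))) (\f.(\g.(\h.(f (g h)))))) (\f.(\g.(\h.(f (g h)))))) ((\f.(\g.(\h.(f (g h))))) w))
Step 1: (((((\c.((\f.(\g.(\h.((f h) g)))) q)) (\f.(\g.(\h.((f h) g))))) (\f.(\g.(\h.(f (g h)))))) (\f.(\g.(\h.(f (g h)))))) ((\f.(\g.(\h.(f (g h))))) w))
Step 2: (((((\f.(\g.(\h.((f h) g)))) q) (\f.(\g.(\h.(f (g h)))))) (\f.(\g.(\h.(f (g h)))))) ((\f.(\g.(\h.(f (g h))))) w))
Step 3: ((((\g.(\h.((q h) g))) (\f.(\g.(\h.(f (g h)))))) (\f.(\g.(\h.(f (g h)))))) ((\f.(\g.(\h.(f (g h))))) w))
Step 4: (((\h.((q h) (\f.(\g.(\h.(f (g h))))))) (\f.(\g.(\h.(f (g h)))))) ((\f.(\g.(\h.(f (g h))))) w))
Step 5: (((q (\f.(\g.(\h.(f (g h)))))) (\f.(\g.(\h.(f (g h)))))) ((\f.(\g.(\h.(f (g h))))) w))
Step 6: (((q (\f.(\g.(\h.(f (g h)))))) (\f.(\g.(\h.(f (g h)))))) (\g.(\h.(w (g h)))))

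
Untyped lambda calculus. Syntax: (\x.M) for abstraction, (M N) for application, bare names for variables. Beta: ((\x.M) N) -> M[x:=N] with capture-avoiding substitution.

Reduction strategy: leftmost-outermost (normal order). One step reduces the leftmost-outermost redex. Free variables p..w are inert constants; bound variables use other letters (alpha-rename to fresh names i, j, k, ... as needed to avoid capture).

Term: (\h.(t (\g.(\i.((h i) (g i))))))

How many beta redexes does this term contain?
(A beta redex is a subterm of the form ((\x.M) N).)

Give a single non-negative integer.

Term: (\h.(t (\g.(\i.((h i) (g i))))))
  (no redexes)
Total redexes: 0

Answer: 0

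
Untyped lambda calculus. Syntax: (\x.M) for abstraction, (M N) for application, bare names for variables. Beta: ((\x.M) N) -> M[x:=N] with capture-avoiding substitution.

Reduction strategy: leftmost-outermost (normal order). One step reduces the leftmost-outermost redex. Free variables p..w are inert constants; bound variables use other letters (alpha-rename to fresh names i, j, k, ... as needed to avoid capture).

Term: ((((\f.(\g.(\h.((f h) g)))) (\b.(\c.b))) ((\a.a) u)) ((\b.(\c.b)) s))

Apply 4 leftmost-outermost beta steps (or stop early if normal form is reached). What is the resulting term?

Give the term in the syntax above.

Answer: ((\c.((\b.(\c.b)) s)) ((\a.a) u))

Derivation:
Step 0: ((((\f.(\g.(\h.((f h) g)))) (\b.(\c.b))) ((\a.a) u)) ((\b.(\c.b)) s))
Step 1: (((\g.(\h.(((\b.(\c.b)) h) g))) ((\a.a) u)) ((\b.(\c.b)) s))
Step 2: ((\h.(((\b.(\c.b)) h) ((\a.a) u))) ((\b.(\c.b)) s))
Step 3: (((\b.(\c.b)) ((\b.(\c.b)) s)) ((\a.a) u))
Step 4: ((\c.((\b.(\c.b)) s)) ((\a.a) u))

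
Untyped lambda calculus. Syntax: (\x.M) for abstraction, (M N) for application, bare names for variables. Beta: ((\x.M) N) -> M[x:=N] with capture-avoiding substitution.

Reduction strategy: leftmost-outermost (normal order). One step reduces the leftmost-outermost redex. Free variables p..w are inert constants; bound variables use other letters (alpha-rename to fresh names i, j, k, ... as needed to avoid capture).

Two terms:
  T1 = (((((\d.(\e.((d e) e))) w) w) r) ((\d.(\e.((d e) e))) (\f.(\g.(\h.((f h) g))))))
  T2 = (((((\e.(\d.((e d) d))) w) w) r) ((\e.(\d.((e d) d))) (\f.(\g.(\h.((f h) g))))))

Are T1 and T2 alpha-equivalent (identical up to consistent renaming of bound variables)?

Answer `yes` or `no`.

Answer: yes

Derivation:
Term 1: (((((\d.(\e.((d e) e))) w) w) r) ((\d.(\e.((d e) e))) (\f.(\g.(\h.((f h) g))))))
Term 2: (((((\e.(\d.((e d) d))) w) w) r) ((\e.(\d.((e d) d))) (\f.(\g.(\h.((f h) g))))))
Alpha-equivalence: compare structure up to binder renaming.
Result: True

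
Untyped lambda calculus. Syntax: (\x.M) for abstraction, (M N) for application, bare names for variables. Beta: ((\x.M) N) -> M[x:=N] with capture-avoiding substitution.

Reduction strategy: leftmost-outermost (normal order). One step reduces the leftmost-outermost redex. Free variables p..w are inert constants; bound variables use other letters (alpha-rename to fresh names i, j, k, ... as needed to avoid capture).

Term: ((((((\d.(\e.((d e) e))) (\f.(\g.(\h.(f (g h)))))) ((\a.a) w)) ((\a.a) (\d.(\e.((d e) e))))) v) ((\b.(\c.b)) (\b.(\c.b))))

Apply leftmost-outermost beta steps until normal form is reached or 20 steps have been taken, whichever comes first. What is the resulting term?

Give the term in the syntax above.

Step 0: ((((((\d.(\e.((d e) e))) (\f.(\g.(\h.(f (g h)))))) ((\a.a) w)) ((\a.a) (\d.(\e.((d e) e))))) v) ((\b.(\c.b)) (\b.(\c.b))))
Step 1: (((((\e.(((\f.(\g.(\h.(f (g h))))) e) e)) ((\a.a) w)) ((\a.a) (\d.(\e.((d e) e))))) v) ((\b.(\c.b)) (\b.(\c.b))))
Step 2: ((((((\f.(\g.(\h.(f (g h))))) ((\a.a) w)) ((\a.a) w)) ((\a.a) (\d.(\e.((d e) e))))) v) ((\b.(\c.b)) (\b.(\c.b))))
Step 3: (((((\g.(\h.(((\a.a) w) (g h)))) ((\a.a) w)) ((\a.a) (\d.(\e.((d e) e))))) v) ((\b.(\c.b)) (\b.(\c.b))))
Step 4: ((((\h.(((\a.a) w) (((\a.a) w) h))) ((\a.a) (\d.(\e.((d e) e))))) v) ((\b.(\c.b)) (\b.(\c.b))))
Step 5: (((((\a.a) w) (((\a.a) w) ((\a.a) (\d.(\e.((d e) e)))))) v) ((\b.(\c.b)) (\b.(\c.b))))
Step 6: (((w (((\a.a) w) ((\a.a) (\d.(\e.((d e) e)))))) v) ((\b.(\c.b)) (\b.(\c.b))))
Step 7: (((w (w ((\a.a) (\d.(\e.((d e) e)))))) v) ((\b.(\c.b)) (\b.(\c.b))))
Step 8: (((w (w (\d.(\e.((d e) e))))) v) ((\b.(\c.b)) (\b.(\c.b))))
Step 9: (((w (w (\d.(\e.((d e) e))))) v) (\c.(\b.(\c.b))))

Answer: (((w (w (\d.(\e.((d e) e))))) v) (\c.(\b.(\c.b))))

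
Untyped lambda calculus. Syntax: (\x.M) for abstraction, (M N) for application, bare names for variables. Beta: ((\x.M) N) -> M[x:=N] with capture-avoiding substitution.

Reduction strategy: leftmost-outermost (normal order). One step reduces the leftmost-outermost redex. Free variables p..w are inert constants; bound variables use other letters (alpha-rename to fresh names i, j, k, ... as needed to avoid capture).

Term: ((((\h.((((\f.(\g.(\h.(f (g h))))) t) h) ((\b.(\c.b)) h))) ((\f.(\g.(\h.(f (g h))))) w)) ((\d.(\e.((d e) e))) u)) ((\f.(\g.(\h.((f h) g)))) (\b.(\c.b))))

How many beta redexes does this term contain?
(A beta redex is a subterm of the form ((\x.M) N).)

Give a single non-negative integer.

Answer: 6

Derivation:
Term: ((((\h.((((\f.(\g.(\h.(f (g h))))) t) h) ((\b.(\c.b)) h))) ((\f.(\g.(\h.(f (g h))))) w)) ((\d.(\e.((d e) e))) u)) ((\f.(\g.(\h.((f h) g)))) (\b.(\c.b))))
  Redex: ((\h.((((\f.(\g.(\h.(f (g h))))) t) h) ((\b.(\c.b)) h))) ((\f.(\g.(\h.(f (g h))))) w))
  Redex: ((\f.(\g.(\h.(f (g h))))) t)
  Redex: ((\b.(\c.b)) h)
  Redex: ((\f.(\g.(\h.(f (g h))))) w)
  Redex: ((\d.(\e.((d e) e))) u)
  Redex: ((\f.(\g.(\h.((f h) g)))) (\b.(\c.b)))
Total redexes: 6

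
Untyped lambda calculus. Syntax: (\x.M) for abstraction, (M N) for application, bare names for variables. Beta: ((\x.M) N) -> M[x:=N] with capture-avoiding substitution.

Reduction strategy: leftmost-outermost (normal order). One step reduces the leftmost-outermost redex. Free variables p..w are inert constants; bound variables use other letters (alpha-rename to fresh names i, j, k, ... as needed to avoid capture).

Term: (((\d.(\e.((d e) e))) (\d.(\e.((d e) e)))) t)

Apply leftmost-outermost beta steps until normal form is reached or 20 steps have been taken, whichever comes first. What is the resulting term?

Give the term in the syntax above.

Step 0: (((\d.(\e.((d e) e))) (\d.(\e.((d e) e)))) t)
Step 1: ((\e.(((\d.(\e.((d e) e))) e) e)) t)
Step 2: (((\d.(\e.((d e) e))) t) t)
Step 3: ((\e.((t e) e)) t)
Step 4: ((t t) t)

Answer: ((t t) t)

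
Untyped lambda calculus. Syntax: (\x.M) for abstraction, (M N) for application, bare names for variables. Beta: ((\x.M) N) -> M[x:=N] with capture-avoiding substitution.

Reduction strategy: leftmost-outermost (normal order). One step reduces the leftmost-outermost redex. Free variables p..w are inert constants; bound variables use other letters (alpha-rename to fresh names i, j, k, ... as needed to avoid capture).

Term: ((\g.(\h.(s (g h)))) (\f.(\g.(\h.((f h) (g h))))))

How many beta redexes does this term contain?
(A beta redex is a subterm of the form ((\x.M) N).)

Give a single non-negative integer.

Term: ((\g.(\h.(s (g h)))) (\f.(\g.(\h.((f h) (g h))))))
  Redex: ((\g.(\h.(s (g h)))) (\f.(\g.(\h.((f h) (g h))))))
Total redexes: 1

Answer: 1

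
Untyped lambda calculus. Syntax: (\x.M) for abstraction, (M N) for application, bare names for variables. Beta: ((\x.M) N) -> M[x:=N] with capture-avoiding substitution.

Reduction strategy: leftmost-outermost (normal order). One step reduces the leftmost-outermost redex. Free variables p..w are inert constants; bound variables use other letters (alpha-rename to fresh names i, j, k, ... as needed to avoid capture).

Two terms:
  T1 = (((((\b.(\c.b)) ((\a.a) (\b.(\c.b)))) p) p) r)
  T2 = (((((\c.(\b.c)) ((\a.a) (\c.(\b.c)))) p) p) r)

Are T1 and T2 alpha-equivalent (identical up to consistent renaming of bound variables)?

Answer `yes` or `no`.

Term 1: (((((\b.(\c.b)) ((\a.a) (\b.(\c.b)))) p) p) r)
Term 2: (((((\c.(\b.c)) ((\a.a) (\c.(\b.c)))) p) p) r)
Alpha-equivalence: compare structure up to binder renaming.
Result: True

Answer: yes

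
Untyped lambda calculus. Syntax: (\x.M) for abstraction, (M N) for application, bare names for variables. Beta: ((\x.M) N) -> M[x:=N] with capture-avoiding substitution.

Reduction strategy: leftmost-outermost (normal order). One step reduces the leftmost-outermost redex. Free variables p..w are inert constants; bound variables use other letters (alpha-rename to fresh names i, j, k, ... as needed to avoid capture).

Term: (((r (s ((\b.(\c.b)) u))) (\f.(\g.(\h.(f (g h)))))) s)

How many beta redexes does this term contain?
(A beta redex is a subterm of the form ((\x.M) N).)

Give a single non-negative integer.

Term: (((r (s ((\b.(\c.b)) u))) (\f.(\g.(\h.(f (g h)))))) s)
  Redex: ((\b.(\c.b)) u)
Total redexes: 1

Answer: 1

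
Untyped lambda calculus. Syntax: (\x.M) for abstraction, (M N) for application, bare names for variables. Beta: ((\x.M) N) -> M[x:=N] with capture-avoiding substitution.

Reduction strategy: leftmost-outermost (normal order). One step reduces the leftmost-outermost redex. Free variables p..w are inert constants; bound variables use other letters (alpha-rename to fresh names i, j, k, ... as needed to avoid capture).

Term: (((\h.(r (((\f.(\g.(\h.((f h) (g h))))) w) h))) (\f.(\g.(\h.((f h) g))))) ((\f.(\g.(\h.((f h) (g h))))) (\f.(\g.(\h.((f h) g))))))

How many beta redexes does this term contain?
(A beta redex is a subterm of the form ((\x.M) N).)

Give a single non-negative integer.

Term: (((\h.(r (((\f.(\g.(\h.((f h) (g h))))) w) h))) (\f.(\g.(\h.((f h) g))))) ((\f.(\g.(\h.((f h) (g h))))) (\f.(\g.(\h.((f h) g))))))
  Redex: ((\h.(r (((\f.(\g.(\h.((f h) (g h))))) w) h))) (\f.(\g.(\h.((f h) g)))))
  Redex: ((\f.(\g.(\h.((f h) (g h))))) w)
  Redex: ((\f.(\g.(\h.((f h) (g h))))) (\f.(\g.(\h.((f h) g)))))
Total redexes: 3

Answer: 3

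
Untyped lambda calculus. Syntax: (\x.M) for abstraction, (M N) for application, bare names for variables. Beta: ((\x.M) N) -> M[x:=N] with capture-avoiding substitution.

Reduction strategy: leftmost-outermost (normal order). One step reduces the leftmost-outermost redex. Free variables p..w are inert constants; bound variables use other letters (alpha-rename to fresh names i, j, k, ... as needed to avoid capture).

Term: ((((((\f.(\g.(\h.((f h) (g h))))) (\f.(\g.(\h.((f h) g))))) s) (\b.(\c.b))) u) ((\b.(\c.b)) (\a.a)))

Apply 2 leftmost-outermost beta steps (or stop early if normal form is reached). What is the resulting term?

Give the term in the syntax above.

Step 0: ((((((\f.(\g.(\h.((f h) (g h))))) (\f.(\g.(\h.((f h) g))))) s) (\b.(\c.b))) u) ((\b.(\c.b)) (\a.a)))
Step 1: (((((\g.(\h.(((\f.(\g.(\h.((f h) g)))) h) (g h)))) s) (\b.(\c.b))) u) ((\b.(\c.b)) (\a.a)))
Step 2: ((((\h.(((\f.(\g.(\h.((f h) g)))) h) (s h))) (\b.(\c.b))) u) ((\b.(\c.b)) (\a.a)))

Answer: ((((\h.(((\f.(\g.(\h.((f h) g)))) h) (s h))) (\b.(\c.b))) u) ((\b.(\c.b)) (\a.a)))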